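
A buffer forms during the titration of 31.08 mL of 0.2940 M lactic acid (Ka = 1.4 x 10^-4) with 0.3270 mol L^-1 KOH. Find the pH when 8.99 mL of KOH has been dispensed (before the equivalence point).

Initial n(HC3H5O3) = 0.2940 x 0.03108 = 0.009138 mol.
n(KOH) added = 0.3270 x 0.008990 = 0.002940 mol, converting that many moles of HC3H5O3 to C3H5O3-.
Remaining n(HC3H5O3) = 0.006198 mol; n(C3H5O3-) = 0.002940 mol.
By Henderson-Hasselbalch, pH = pKa + log([A^-]/[HA]) = 3.85 + log(0.002940/0.006198) = 3.85 + (-0.32) = 3.53.

3.53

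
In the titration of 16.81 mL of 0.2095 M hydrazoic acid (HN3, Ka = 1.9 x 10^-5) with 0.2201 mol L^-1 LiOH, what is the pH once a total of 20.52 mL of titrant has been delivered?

12.43

n(acid) = 0.2095 x 0.01681 = 0.003522 mol; n(LiOH) added = 0.2201 x 0.02052 = 0.004516 mol.
Base is in excess by 0.004516 - 0.003522 = 0.0009948 mol in a total volume of 0.03733 L.
[OH^-] = 0.0009948/0.03733 = 0.02665 M, so pOH = 1.57 and pH = 14.00 - 1.57 = 12.43.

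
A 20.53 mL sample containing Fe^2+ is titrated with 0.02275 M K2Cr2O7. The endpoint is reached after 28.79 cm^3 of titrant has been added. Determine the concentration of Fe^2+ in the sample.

n(K2Cr2O7) = 0.02275 x 0.02879 = 0.0006550 mol.
From the balanced equation, 1 mol K2Cr2O7 reacts with 6 mol Fe^2+, so n(Fe^2+) = 0.0006550 x 6/1 = 0.003930 mol.
[Fe^2+] = 0.003930 / 0.02053 L = 0.191 M.

0.191 M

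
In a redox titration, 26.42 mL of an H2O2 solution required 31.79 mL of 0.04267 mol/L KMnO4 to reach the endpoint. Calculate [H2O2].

0.128 M

n(KMnO4) = 0.04267 x 0.03179 = 0.001356 mol.
From the balanced equation, 2 mol KMnO4 reacts with 5 mol H2O2, so n(H2O2) = 0.001356 x 5/2 = 0.003391 mol.
[H2O2] = 0.003391 / 0.02642 L = 0.128 M.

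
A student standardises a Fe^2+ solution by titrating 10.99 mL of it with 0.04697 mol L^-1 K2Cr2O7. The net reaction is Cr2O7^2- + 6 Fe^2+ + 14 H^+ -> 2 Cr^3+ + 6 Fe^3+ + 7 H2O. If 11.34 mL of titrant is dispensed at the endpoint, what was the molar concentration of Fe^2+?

n(K2Cr2O7) = 0.04697 x 0.01134 = 0.0005326 mol.
From the balanced equation, 1 mol K2Cr2O7 reacts with 6 mol Fe^2+, so n(Fe^2+) = 0.0005326 x 6/1 = 0.003196 mol.
[Fe^2+] = 0.003196 / 0.01099 L = 0.291 M.

0.291 M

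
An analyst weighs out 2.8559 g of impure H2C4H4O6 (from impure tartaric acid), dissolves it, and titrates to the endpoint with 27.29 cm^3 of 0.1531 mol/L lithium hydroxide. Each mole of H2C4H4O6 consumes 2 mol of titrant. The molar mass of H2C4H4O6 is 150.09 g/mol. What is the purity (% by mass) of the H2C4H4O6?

n(LiOH) = 0.1531 x 0.02729 = 0.004178 mol.
n(H2C4H4O6) = 0.004178 / 2 = 0.002089 mol.
mass of H2C4H4O6 = 0.002089 x 150.09 = 0.3135 g.
% purity = 0.3135 / 2.8559 x 100 = 11.0%.

11.0%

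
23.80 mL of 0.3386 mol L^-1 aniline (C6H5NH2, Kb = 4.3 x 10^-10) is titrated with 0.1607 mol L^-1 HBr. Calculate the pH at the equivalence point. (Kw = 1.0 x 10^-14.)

n(C6H5NH2) = 0.3386 x 0.02380 = 0.008059 mol; V(HBr) at equivalence = 0.008059/0.1607 = 0.05015 L.
At equivalence the base is fully converted to C6H5NH3+; total volume = 0.07395 L, so [C6H5NH3+] = 0.008059/0.07395 = 0.1090 M.
Ka(C6H5NH3+) = Kw/Kb = 1.0e-14 / 4.3 x 10^-10 = 2.33e-5.
[H^+] = sqrt(Ka x [C6H5NH3+]) = sqrt(2.33e-5 x 0.1090) = 0.00159 M.
pH = -log(0.00159) = 2.80.

2.80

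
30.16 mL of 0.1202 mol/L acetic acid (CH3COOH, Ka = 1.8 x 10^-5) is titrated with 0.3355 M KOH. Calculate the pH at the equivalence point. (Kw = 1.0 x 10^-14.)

8.85

n(CH3COOH) = 0.1202 x 0.03016 = 0.003625 mol; V(KOH) at equivalence = 0.003625/0.3355 = 0.01081 L.
At equivalence all the acid is converted to CH3COO-; total volume = 0.03016 + 0.01081 = 0.04097 L, so [CH3COO-] = 0.003625/0.04097 = 0.08849 M.
Kb = Kw/Ka = 1.0e-14 / 1.8 x 10^-5 = 5.56e-10.
[OH^-] = sqrt(Kb x [CH3COO-]) = sqrt(5.56e-10 x 0.08849) = 7.01e-6 M.
pOH = 5.15, so pH = 14.00 - 5.15 = 8.85.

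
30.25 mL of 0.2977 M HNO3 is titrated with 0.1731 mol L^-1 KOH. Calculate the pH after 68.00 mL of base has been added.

12.45

n(acid) = 0.2977 x 0.03025 = 0.009005 mol; n(KOH) added = 0.1731 x 0.06800 = 0.01177 mol.
Base is in excess by 0.01177 - 0.009005 = 0.002765 mol in a total volume of 0.09825 L.
[OH^-] = 0.002765/0.09825 = 0.02815 M, so pOH = 1.55 and pH = 14.00 - 1.55 = 12.45.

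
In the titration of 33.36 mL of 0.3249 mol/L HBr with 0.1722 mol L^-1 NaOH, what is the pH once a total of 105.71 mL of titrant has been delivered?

n(acid) = 0.3249 x 0.03336 = 0.01084 mol; n(NaOH) added = 0.1722 x 0.1057 = 0.01820 mol.
Base is in excess by 0.01820 - 0.01084 = 0.007365 mol in a total volume of 0.1391 L.
[OH^-] = 0.007365/0.1391 = 0.05296 M, so pOH = 1.28 and pH = 14.00 - 1.28 = 12.72.

12.72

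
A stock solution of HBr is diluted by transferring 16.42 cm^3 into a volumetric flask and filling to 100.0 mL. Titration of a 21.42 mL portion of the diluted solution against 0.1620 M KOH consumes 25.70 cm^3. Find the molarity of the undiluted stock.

n(KOH) = 0.1620 x 0.02570 = 0.004163 mol.
n(HBr) in the aliquot = 0.004163 mol.
[diluted HBr] = 0.004163 / 0.02142 = 0.1944 M.
Dilution factor = 100.0/16.42 = 6.090, so [stock] = 0.1944 x 6.090 = 1.18 M.

1.18 M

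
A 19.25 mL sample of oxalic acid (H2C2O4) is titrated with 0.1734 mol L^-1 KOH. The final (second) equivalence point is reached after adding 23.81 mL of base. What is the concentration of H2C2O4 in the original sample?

n(KOH) = 0.1734 x 0.02381 = 0.004129 mol.
At the final (second) equivalence point, 2 mol OH^- react per mol H2C2O4, so n(H2C2O4) = 0.004129 / 2 = 0.002064 mol.
[H2C2O4] = 0.002064 / 0.01925 L = 0.107 M.

0.107 M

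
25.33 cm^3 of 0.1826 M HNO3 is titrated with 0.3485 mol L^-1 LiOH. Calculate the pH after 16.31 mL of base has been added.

12.41

n(acid) = 0.1826 x 0.02533 = 0.004625 mol; n(LiOH) added = 0.3485 x 0.01631 = 0.005684 mol.
Base is in excess by 0.005684 - 0.004625 = 0.001059 mol in a total volume of 0.04164 L.
[OH^-] = 0.001059/0.04164 = 0.02543 M, so pOH = 1.59 and pH = 14.00 - 1.59 = 12.41.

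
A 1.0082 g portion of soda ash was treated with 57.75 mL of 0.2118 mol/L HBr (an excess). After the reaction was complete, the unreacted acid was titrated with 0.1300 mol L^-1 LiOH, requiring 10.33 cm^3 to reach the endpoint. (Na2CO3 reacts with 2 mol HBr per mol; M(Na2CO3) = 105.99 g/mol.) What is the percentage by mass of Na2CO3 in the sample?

Total n(HBr) added = 0.2118 x 0.05775 = 0.01223 mol.
n(LiOH) used = 0.1300 x 0.01033 = 0.001343 mol, which equals the excess n(HBr).
So n(HBr) consumed by the sample = 0.01223 - 0.001343 = 0.01089 mol.
n(Na2CO3) = 0.01089 / 2 = 0.005444 mol.
mass Na2CO3 = 0.005444 x 105.99 = 0.5770 g, so %Na2CO3 = 0.5770/1.0082 x 100 = 57.2%.

57.2%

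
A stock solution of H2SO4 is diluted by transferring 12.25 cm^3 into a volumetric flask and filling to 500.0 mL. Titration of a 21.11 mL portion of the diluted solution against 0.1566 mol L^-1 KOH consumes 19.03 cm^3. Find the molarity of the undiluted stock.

n(KOH) = 0.1566 x 0.01903 = 0.002980 mol.
n(H2SO4) in the aliquot = 0.002980 x 1/2 = 0.001490 mol.
[diluted H2SO4] = 0.001490 / 0.02111 = 0.07058 M.
Dilution factor = 500.0/12.25 = 40.82, so [stock] = 0.07058 x 40.82 = 2.88 M.

2.88 M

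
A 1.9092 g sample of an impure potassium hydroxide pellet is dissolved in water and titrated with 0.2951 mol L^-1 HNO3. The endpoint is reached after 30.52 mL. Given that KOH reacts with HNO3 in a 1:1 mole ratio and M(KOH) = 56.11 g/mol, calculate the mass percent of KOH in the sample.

n(HNO3) = 0.2951 x 0.03052 = 0.009006 mol.
n(KOH) = 0.009006 / 1 = 0.009006 mol.
mass of KOH = 0.009006 x 56.11 = 0.5054 g.
% purity = 0.5054 / 1.9092 x 100 = 26.5%.

26.5%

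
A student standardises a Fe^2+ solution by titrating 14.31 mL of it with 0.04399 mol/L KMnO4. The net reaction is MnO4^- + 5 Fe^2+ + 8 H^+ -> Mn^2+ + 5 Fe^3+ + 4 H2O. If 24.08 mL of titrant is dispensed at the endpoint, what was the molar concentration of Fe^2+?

n(KMnO4) = 0.04399 x 0.02408 = 0.001059 mol.
From the balanced equation, 1 mol KMnO4 reacts with 5 mol Fe^2+, so n(Fe^2+) = 0.001059 x 5/1 = 0.005296 mol.
[Fe^2+] = 0.005296 / 0.01431 L = 0.370 M.

0.370 M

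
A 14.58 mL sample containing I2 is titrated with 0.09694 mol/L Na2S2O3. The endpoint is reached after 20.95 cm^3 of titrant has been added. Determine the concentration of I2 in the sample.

n(Na2S2O3) = 0.09694 x 0.02095 = 0.002031 mol.
From the balanced equation, 2 mol Na2S2O3 reacts with 1 mol I2, so n(I2) = 0.002031 x 1/2 = 0.001015 mol.
[I2] = 0.001015 / 0.01458 L = 0.0696 M.

0.0696 M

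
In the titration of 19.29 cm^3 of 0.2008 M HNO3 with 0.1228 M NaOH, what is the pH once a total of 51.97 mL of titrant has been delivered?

12.55

n(acid) = 0.2008 x 0.01929 = 0.003873 mol; n(NaOH) added = 0.1228 x 0.05197 = 0.006382 mol.
Base is in excess by 0.006382 - 0.003873 = 0.002508 mol in a total volume of 0.07126 L.
[OH^-] = 0.002508/0.07126 = 0.03520 M, so pOH = 1.45 and pH = 14.00 - 1.45 = 12.55.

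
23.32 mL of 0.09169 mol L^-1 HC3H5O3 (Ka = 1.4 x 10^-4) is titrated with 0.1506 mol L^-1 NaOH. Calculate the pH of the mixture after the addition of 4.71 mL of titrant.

3.55

Initial n(HC3H5O3) = 0.09169 x 0.02332 = 0.002138 mol.
n(NaOH) added = 0.1506 x 0.004710 = 0.0007093 mol, converting that many moles of HC3H5O3 to C3H5O3-.
Remaining n(HC3H5O3) = 0.001429 mol; n(C3H5O3-) = 0.0007093 mol.
By Henderson-Hasselbalch, pH = pKa + log([A^-]/[HA]) = 3.85 + log(0.0007093/0.001429) = 3.85 + (-0.30) = 3.55.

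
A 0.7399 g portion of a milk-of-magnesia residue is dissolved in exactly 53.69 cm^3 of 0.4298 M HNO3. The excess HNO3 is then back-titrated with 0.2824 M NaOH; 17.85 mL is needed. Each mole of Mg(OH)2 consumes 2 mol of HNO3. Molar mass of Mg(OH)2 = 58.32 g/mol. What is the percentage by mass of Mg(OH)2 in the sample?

71.1%

Total n(HNO3) added = 0.4298 x 0.05369 = 0.02308 mol.
n(NaOH) used = 0.2824 x 0.01785 = 0.005041 mol, which equals the excess n(HNO3).
So n(HNO3) consumed by the sample = 0.02308 - 0.005041 = 0.01804 mol.
n(Mg(OH)2) = 0.01804 / 2 = 0.009018 mol.
mass Mg(OH)2 = 0.009018 x 58.32 = 0.5259 g, so %Mg(OH)2 = 0.5259/0.7399 x 100 = 71.1%.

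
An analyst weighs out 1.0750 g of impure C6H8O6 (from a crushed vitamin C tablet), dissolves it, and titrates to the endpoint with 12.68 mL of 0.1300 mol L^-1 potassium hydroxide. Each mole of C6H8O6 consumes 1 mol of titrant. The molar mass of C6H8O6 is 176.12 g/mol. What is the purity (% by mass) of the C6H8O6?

n(KOH) = 0.1300 x 0.01268 = 0.001648 mol.
n(C6H8O6) = 0.001648 / 1 = 0.001648 mol.
mass of C6H8O6 = 0.001648 x 176.12 = 0.2903 g.
% purity = 0.2903 / 1.0750 x 100 = 27.0%.

27.0%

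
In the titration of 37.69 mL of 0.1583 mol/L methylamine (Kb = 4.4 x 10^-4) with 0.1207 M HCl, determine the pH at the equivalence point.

n(CH3NH2) = 0.1583 x 0.03769 = 0.005966 mol; V(HCl) at equivalence = 0.005966/0.1207 = 0.04943 L.
At equivalence the base is fully converted to CH3NH3+; total volume = 0.08712 L, so [CH3NH3+] = 0.005966/0.08712 = 0.06848 M.
Ka(CH3NH3+) = Kw/Kb = 1.0e-14 / 4.4 x 10^-4 = 2.27e-11.
[H^+] = sqrt(Ka x [CH3NH3+]) = sqrt(2.27e-11 x 0.06848) = 1.25e-6 M.
pH = -log(1.25e-6) = 5.90.

5.90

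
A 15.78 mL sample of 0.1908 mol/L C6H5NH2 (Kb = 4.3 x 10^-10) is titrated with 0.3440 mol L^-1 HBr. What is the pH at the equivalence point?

n(C6H5NH2) = 0.1908 x 0.01578 = 0.003011 mol; V(HBr) at equivalence = 0.003011/0.3440 = 0.008752 L.
At equivalence the base is fully converted to C6H5NH3+; total volume = 0.02453 L, so [C6H5NH3+] = 0.003011/0.02453 = 0.1227 M.
Ka(C6H5NH3+) = Kw/Kb = 1.0e-14 / 4.3 x 10^-10 = 2.33e-5.
[H^+] = sqrt(Ka x [C6H5NH3+]) = sqrt(2.33e-5 x 0.1227) = 0.00169 M.
pH = -log(0.00169) = 2.77.

2.77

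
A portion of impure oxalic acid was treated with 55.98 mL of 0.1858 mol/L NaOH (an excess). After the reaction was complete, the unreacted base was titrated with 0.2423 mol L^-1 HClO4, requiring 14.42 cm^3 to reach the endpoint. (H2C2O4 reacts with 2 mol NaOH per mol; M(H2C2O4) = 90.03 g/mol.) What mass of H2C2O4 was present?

0.311 g

Total n(NaOH) added = 0.1858 x 0.05598 = 0.01040 mol.
n(HClO4) used = 0.2423 x 0.01442 = 0.003494 mol, which equals the excess n(NaOH).
So n(NaOH) consumed by the sample = 0.01040 - 0.003494 = 0.006907 mol.
n(H2C2O4) = 0.006907 / 2 = 0.003454 mol.
mass = 0.003454 mol x 90.03 g/mol = 0.311 g.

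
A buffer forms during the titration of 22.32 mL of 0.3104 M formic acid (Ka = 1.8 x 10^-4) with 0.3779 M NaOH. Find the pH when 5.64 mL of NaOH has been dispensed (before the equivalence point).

3.39

Initial n(HCOOH) = 0.3104 x 0.02232 = 0.006928 mol.
n(NaOH) added = 0.3779 x 0.005640 = 0.002131 mol, converting that many moles of HCOOH to HCOO-.
Remaining n(HCOOH) = 0.004797 mol; n(HCOO-) = 0.002131 mol.
By Henderson-Hasselbalch, pH = pKa + log([A^-]/[HA]) = 3.74 + log(0.002131/0.004797) = 3.74 + (-0.35) = 3.39.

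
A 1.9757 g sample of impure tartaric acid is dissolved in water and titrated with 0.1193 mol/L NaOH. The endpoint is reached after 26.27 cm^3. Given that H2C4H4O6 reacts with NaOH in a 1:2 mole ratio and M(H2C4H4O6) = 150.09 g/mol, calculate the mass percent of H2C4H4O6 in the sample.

11.9%

n(NaOH) = 0.1193 x 0.02627 = 0.003134 mol.
n(H2C4H4O6) = 0.003134 / 2 = 0.001567 mol.
mass of H2C4H4O6 = 0.001567 x 150.09 = 0.2352 g.
% purity = 0.2352 / 1.9757 x 100 = 11.9%.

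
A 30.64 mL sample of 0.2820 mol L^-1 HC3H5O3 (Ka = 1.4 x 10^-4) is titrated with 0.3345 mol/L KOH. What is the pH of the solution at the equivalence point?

n(HC3H5O3) = 0.2820 x 0.03064 = 0.008640 mol; V(KOH) at equivalence = 0.008640/0.3345 = 0.02583 L.
At equivalence all the acid is converted to C3H5O3-; total volume = 0.03064 + 0.02583 = 0.05647 L, so [C3H5O3-] = 0.008640/0.05647 = 0.1530 M.
Kb = Kw/Ka = 1.0e-14 / 1.4 x 10^-4 = 7.14e-11.
[OH^-] = sqrt(Kb x [C3H5O3-]) = sqrt(7.14e-11 x 0.1530) = 3.31e-6 M.
pOH = 5.48, so pH = 14.00 - 5.48 = 8.52.

8.52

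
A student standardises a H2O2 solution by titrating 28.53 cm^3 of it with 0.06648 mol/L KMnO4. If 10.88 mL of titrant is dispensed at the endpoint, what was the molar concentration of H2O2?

n(KMnO4) = 0.06648 x 0.01088 = 0.0007233 mol.
From the balanced equation, 2 mol KMnO4 reacts with 5 mol H2O2, so n(H2O2) = 0.0007233 x 5/2 = 0.001808 mol.
[H2O2] = 0.001808 / 0.02853 L = 0.0634 M.

0.0634 M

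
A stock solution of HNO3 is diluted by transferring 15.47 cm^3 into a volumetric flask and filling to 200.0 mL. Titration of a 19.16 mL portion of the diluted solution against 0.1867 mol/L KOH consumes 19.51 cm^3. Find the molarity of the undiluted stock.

2.46 M

n(KOH) = 0.1867 x 0.01951 = 0.003643 mol.
n(HNO3) in the aliquot = 0.003643 mol.
[diluted HNO3] = 0.003643 / 0.01916 = 0.1901 M.
Dilution factor = 200.0/15.47 = 12.93, so [stock] = 0.1901 x 12.93 = 2.46 M.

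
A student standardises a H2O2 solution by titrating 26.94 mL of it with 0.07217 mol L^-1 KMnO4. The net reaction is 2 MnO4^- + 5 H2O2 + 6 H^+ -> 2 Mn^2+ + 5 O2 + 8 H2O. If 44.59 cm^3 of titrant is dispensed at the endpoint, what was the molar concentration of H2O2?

0.299 M

n(KMnO4) = 0.07217 x 0.04459 = 0.003218 mol.
From the balanced equation, 2 mol KMnO4 reacts with 5 mol H2O2, so n(H2O2) = 0.003218 x 5/2 = 0.008045 mol.
[H2O2] = 0.008045 / 0.02694 L = 0.299 M.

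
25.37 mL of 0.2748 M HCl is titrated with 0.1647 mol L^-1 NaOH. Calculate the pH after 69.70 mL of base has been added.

12.68

n(acid) = 0.2748 x 0.02537 = 0.006972 mol; n(NaOH) added = 0.1647 x 0.06970 = 0.01148 mol.
Base is in excess by 0.01148 - 0.006972 = 0.004508 mol in a total volume of 0.09507 L.
[OH^-] = 0.004508/0.09507 = 0.04742 M, so pOH = 1.32 and pH = 14.00 - 1.32 = 12.68.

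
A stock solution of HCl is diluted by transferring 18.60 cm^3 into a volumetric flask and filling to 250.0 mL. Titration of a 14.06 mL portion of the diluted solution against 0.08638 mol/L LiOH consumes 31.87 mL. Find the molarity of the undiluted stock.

n(LiOH) = 0.08638 x 0.03187 = 0.002753 mol.
n(HCl) in the aliquot = 0.002753 mol.
[diluted HCl] = 0.002753 / 0.01406 = 0.1958 M.
Dilution factor = 250.0/18.60 = 13.44, so [stock] = 0.1958 x 13.44 = 2.63 M.

2.63 M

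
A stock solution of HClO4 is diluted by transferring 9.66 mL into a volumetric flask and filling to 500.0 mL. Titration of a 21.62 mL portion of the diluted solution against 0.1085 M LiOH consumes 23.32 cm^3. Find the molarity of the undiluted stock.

6.06 M

n(LiOH) = 0.1085 x 0.02332 = 0.002530 mol.
n(HClO4) in the aliquot = 0.002530 mol.
[diluted HClO4] = 0.002530 / 0.02162 = 0.1170 M.
Dilution factor = 500.0/9.660 = 51.76, so [stock] = 0.1170 x 51.76 = 6.06 M.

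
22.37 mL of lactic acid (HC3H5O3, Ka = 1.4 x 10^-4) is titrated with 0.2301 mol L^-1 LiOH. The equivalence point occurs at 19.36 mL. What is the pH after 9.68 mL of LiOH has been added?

9.68 mL is exactly half the equivalence volume (19.36/2), i.e. the half-equivalence point.
There, n(HA) = n(A^-), so pH = pKa = -log(1.4 x 10^-4) = 3.85.

3.85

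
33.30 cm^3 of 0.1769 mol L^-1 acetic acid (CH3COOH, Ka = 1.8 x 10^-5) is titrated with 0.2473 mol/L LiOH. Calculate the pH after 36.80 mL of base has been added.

12.66

n(acid) = 0.1769 x 0.03330 = 0.005891 mol; n(LiOH) added = 0.2473 x 0.03680 = 0.009101 mol.
Base is in excess by 0.009101 - 0.005891 = 0.003210 mol in a total volume of 0.07010 L.
[OH^-] = 0.003210/0.07010 = 0.04579 M, so pOH = 1.34 and pH = 14.00 - 1.34 = 12.66.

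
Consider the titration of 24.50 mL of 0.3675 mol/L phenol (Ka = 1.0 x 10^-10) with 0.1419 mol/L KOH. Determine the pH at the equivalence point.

n(C6H5OH) = 0.3675 x 0.02450 = 0.009004 mol; V(KOH) at equivalence = 0.009004/0.1419 = 0.06345 L.
At equivalence all the acid is converted to C6H5O-; total volume = 0.02450 + 0.06345 = 0.08795 L, so [C6H5O-] = 0.009004/0.08795 = 0.1024 M.
Kb = Kw/Ka = 1.0e-14 / 1.0 x 10^-10 = 0.000100.
[OH^-] = sqrt(Kb x [C6H5O-]) = sqrt(0.000100 x 0.1024) = 0.00320 M.
pOH = 2.49, so pH = 14.00 - 2.49 = 11.51.

11.51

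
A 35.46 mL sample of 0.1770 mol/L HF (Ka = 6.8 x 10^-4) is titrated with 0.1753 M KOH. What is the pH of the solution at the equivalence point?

n(HF) = 0.1770 x 0.03546 = 0.006276 mol; V(KOH) at equivalence = 0.006276/0.1753 = 0.03580 L.
At equivalence all the acid is converted to F-; total volume = 0.03546 + 0.03580 = 0.07126 L, so [F-] = 0.006276/0.07126 = 0.08807 M.
Kb = Kw/Ka = 1.0e-14 / 6.8 x 10^-4 = 1.47e-11.
[OH^-] = sqrt(Kb x [F-]) = sqrt(1.47e-11 x 0.08807) = 1.14e-6 M.
pOH = 5.94, so pH = 14.00 - 5.94 = 8.06.

8.06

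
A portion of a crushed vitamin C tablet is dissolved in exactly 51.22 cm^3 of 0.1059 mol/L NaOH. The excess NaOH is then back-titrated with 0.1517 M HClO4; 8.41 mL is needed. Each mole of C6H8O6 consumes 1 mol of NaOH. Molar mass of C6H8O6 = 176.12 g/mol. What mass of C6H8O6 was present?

0.731 g

Total n(NaOH) added = 0.1059 x 0.05122 = 0.005424 mol.
n(HClO4) used = 0.1517 x 0.008410 = 0.001276 mol, which equals the excess n(NaOH).
So n(NaOH) consumed by the sample = 0.005424 - 0.001276 = 0.004148 mol.
n(C6H8O6) = 0.004148 / 1 = 0.004148 mol.
mass = 0.004148 mol x 176.12 g/mol = 0.731 g.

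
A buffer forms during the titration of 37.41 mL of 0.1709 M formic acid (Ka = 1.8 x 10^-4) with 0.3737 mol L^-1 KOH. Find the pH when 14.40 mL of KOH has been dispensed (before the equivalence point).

4.47

Initial n(HCOOH) = 0.1709 x 0.03741 = 0.006393 mol.
n(KOH) added = 0.3737 x 0.01440 = 0.005381 mol, converting that many moles of HCOOH to HCOO-.
Remaining n(HCOOH) = 0.001012 mol; n(HCOO-) = 0.005381 mol.
By Henderson-Hasselbalch, pH = pKa + log([A^-]/[HA]) = 3.74 + log(0.005381/0.001012) = 3.74 + (+0.73) = 4.47.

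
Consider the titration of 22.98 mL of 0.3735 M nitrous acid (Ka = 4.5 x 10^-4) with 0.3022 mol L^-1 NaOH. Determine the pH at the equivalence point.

n(HNO2) = 0.3735 x 0.02298 = 0.008583 mol; V(NaOH) at equivalence = 0.008583/0.3022 = 0.02840 L.
At equivalence all the acid is converted to NO2-; total volume = 0.02298 + 0.02840 = 0.05138 L, so [NO2-] = 0.008583/0.05138 = 0.1670 M.
Kb = Kw/Ka = 1.0e-14 / 4.5 x 10^-4 = 2.22e-11.
[OH^-] = sqrt(Kb x [NO2-]) = sqrt(2.22e-11 x 0.1670) = 1.93e-6 M.
pOH = 5.72, so pH = 14.00 - 5.72 = 8.28.

8.28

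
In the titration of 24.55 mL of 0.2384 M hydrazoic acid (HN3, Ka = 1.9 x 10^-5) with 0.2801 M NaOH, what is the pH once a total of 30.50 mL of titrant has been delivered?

n(acid) = 0.2384 x 0.02455 = 0.005853 mol; n(NaOH) added = 0.2801 x 0.03050 = 0.008543 mol.
Base is in excess by 0.008543 - 0.005853 = 0.002690 mol in a total volume of 0.05505 L.
[OH^-] = 0.002690/0.05505 = 0.04887 M, so pOH = 1.31 and pH = 14.00 - 1.31 = 12.69.

12.69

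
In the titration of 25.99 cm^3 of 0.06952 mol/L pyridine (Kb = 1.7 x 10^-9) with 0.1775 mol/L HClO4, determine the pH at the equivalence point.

n(C5H5N) = 0.06952 x 0.02599 = 0.001807 mol; V(HClO4) at equivalence = 0.001807/0.1775 = 0.01018 L.
At equivalence the base is fully converted to C5H5NH+; total volume = 0.03617 L, so [C5H5NH+] = 0.001807/0.03617 = 0.04995 M.
Ka(C5H5NH+) = Kw/Kb = 1.0e-14 / 1.7 x 10^-9 = 5.88e-6.
[H^+] = sqrt(Ka x [C5H5NH+]) = sqrt(5.88e-6 x 0.04995) = 0.000542 M.
pH = -log(0.000542) = 3.27.

3.27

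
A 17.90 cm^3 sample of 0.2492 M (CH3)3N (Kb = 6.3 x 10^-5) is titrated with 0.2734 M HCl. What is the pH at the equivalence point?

n((CH3)3N) = 0.2492 x 0.01790 = 0.004461 mol; V(HCl) at equivalence = 0.004461/0.2734 = 0.01632 L.
At equivalence the base is fully converted to (CH3)3NH+; total volume = 0.03422 L, so [(CH3)3NH+] = 0.004461/0.03422 = 0.1304 M.
Ka((CH3)3NH+) = Kw/Kb = 1.0e-14 / 6.3 x 10^-5 = 1.59e-10.
[H^+] = sqrt(Ka x [(CH3)3NH+]) = sqrt(1.59e-10 x 0.1304) = 4.55e-6 M.
pH = -log(4.55e-6) = 5.34.

5.34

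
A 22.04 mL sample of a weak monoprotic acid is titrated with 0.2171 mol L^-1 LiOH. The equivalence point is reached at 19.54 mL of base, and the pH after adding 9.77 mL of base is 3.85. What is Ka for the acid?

9.77 mL is half of the equivalence volume, so this is the half-equivalence point where [HA] = [A^-].
At half-equivalence pH = pKa, so pKa = 3.85.
Ka = 10^(-3.85) = 1.4 x 10^-4.

1.4 x 10^-4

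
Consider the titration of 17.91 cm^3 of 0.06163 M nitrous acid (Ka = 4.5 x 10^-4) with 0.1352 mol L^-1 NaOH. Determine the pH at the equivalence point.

n(HNO2) = 0.06163 x 0.01791 = 0.001104 mol; V(NaOH) at equivalence = 0.001104/0.1352 = 0.008164 L.
At equivalence all the acid is converted to NO2-; total volume = 0.01791 + 0.008164 = 0.02607 L, so [NO2-] = 0.001104/0.02607 = 0.04233 M.
Kb = Kw/Ka = 1.0e-14 / 4.5 x 10^-4 = 2.22e-11.
[OH^-] = sqrt(Kb x [NO2-]) = sqrt(2.22e-11 x 0.04233) = 9.70e-7 M.
pOH = 6.01, so pH = 14.00 - 6.01 = 7.99.

7.99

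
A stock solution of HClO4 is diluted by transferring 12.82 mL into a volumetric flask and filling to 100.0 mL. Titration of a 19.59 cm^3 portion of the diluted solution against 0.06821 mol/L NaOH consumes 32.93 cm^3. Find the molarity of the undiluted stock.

n(NaOH) = 0.06821 x 0.03293 = 0.002246 mol.
n(HClO4) in the aliquot = 0.002246 mol.
[diluted HClO4] = 0.002246 / 0.01959 = 0.1147 M.
Dilution factor = 100.0/12.82 = 7.800, so [stock] = 0.1147 x 7.800 = 0.894 M.

0.894 M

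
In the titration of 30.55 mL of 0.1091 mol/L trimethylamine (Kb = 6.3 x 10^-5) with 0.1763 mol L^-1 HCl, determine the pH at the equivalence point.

5.49

n((CH3)3N) = 0.1091 x 0.03055 = 0.003333 mol; V(HCl) at equivalence = 0.003333/0.1763 = 0.01891 L.
At equivalence the base is fully converted to (CH3)3NH+; total volume = 0.04946 L, so [(CH3)3NH+] = 0.003333/0.04946 = 0.06739 M.
Ka((CH3)3NH+) = Kw/Kb = 1.0e-14 / 6.3 x 10^-5 = 1.59e-10.
[H^+] = sqrt(Ka x [(CH3)3NH+]) = sqrt(1.59e-10 x 0.06739) = 3.27e-6 M.
pH = -log(3.27e-6) = 5.49.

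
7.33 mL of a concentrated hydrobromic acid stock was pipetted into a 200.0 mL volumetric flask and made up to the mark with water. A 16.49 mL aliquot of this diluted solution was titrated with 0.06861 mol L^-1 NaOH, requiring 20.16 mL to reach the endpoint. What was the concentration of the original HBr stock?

2.29 M

n(NaOH) = 0.06861 x 0.02016 = 0.001383 mol.
n(HBr) in the aliquot = 0.001383 mol.
[diluted HBr] = 0.001383 / 0.01649 = 0.08388 M.
Dilution factor = 200.0/7.330 = 27.29, so [stock] = 0.08388 x 27.29 = 2.29 M.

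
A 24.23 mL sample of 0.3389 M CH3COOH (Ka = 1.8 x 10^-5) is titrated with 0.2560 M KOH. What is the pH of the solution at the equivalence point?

8.95

n(CH3COOH) = 0.3389 x 0.02423 = 0.008212 mol; V(KOH) at equivalence = 0.008212/0.2560 = 0.03208 L.
At equivalence all the acid is converted to CH3COO-; total volume = 0.02423 + 0.03208 = 0.05631 L, so [CH3COO-] = 0.008212/0.05631 = 0.1458 M.
Kb = Kw/Ka = 1.0e-14 / 1.8 x 10^-5 = 5.56e-10.
[OH^-] = sqrt(Kb x [CH3COO-]) = sqrt(5.56e-10 x 0.1458) = 9.00e-6 M.
pOH = 5.05, so pH = 14.00 - 5.05 = 8.95.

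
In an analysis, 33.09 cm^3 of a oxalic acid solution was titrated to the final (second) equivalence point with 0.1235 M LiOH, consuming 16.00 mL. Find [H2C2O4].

n(LiOH) = 0.1235 x 0.01600 = 0.001976 mol.
At the final (second) equivalence point, 2 mol OH^- react per mol H2C2O4, so n(H2C2O4) = 0.001976 / 2 = 0.0009880 mol.
[H2C2O4] = 0.0009880 / 0.03309 L = 0.0299 M.

0.0299 M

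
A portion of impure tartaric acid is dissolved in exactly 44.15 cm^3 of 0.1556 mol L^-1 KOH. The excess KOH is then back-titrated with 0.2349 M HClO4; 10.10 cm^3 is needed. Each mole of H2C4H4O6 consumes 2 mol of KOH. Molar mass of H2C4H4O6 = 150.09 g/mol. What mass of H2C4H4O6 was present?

Total n(KOH) added = 0.1556 x 0.04415 = 0.006870 mol.
n(HClO4) used = 0.2349 x 0.01010 = 0.002372 mol, which equals the excess n(KOH).
So n(KOH) consumed by the sample = 0.006870 - 0.002372 = 0.004497 mol.
n(H2C4H4O6) = 0.004497 / 2 = 0.002249 mol.
mass = 0.002249 mol x 150.09 g/mol = 0.337 g.

0.337 g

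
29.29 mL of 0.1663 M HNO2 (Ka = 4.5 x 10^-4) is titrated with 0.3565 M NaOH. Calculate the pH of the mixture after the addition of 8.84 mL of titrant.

Initial n(HNO2) = 0.1663 x 0.02929 = 0.004871 mol.
n(NaOH) added = 0.3565 x 0.008840 = 0.003151 mol, converting that many moles of HNO2 to NO2-.
Remaining n(HNO2) = 0.001719 mol; n(NO2-) = 0.003151 mol.
By Henderson-Hasselbalch, pH = pKa + log([A^-]/[HA]) = 3.35 + log(0.003151/0.001719) = 3.35 + (+0.26) = 3.61.

3.61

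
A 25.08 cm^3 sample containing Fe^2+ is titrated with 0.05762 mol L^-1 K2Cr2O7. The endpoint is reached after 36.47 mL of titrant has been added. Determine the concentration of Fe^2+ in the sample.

n(K2Cr2O7) = 0.05762 x 0.03647 = 0.002101 mol.
From the balanced equation, 1 mol K2Cr2O7 reacts with 6 mol Fe^2+, so n(Fe^2+) = 0.002101 x 6/1 = 0.01261 mol.
[Fe^2+] = 0.01261 / 0.02508 L = 0.503 M.

0.503 M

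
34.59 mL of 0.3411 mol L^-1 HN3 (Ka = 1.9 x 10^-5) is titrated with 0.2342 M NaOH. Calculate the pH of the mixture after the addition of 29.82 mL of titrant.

Initial n(HN3) = 0.3411 x 0.03459 = 0.01180 mol.
n(NaOH) added = 0.2342 x 0.02982 = 0.006984 mol, converting that many moles of HN3 to N3-.
Remaining n(HN3) = 0.004815 mol; n(N3-) = 0.006984 mol.
By Henderson-Hasselbalch, pH = pKa + log([A^-]/[HA]) = 4.72 + log(0.006984/0.004815) = 4.72 + (+0.16) = 4.88.

4.88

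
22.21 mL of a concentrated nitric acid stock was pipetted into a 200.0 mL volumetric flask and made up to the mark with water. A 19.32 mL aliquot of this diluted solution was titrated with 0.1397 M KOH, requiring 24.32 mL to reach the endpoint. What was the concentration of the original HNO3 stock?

1.58 M

n(KOH) = 0.1397 x 0.02432 = 0.003398 mol.
n(HNO3) in the aliquot = 0.003398 mol.
[diluted HNO3] = 0.003398 / 0.01932 = 0.1759 M.
Dilution factor = 200.0/22.21 = 9.005, so [stock] = 0.1759 x 9.005 = 1.58 M.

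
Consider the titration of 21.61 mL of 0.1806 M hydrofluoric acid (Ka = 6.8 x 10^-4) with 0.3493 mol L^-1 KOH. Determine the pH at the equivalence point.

n(HF) = 0.1806 x 0.02161 = 0.003903 mol; V(KOH) at equivalence = 0.003903/0.3493 = 0.01117 L.
At equivalence all the acid is converted to F-; total volume = 0.02161 + 0.01117 = 0.03278 L, so [F-] = 0.003903/0.03278 = 0.1190 M.
Kb = Kw/Ka = 1.0e-14 / 6.8 x 10^-4 = 1.47e-11.
[OH^-] = sqrt(Kb x [F-]) = sqrt(1.47e-11 x 0.1190) = 1.32e-6 M.
pOH = 5.88, so pH = 14.00 - 5.88 = 8.12.

8.12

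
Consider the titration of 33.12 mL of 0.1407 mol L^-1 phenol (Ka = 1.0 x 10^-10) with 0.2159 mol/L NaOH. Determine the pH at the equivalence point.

n(C6H5OH) = 0.1407 x 0.03312 = 0.004660 mol; V(NaOH) at equivalence = 0.004660/0.2159 = 0.02158 L.
At equivalence all the acid is converted to C6H5O-; total volume = 0.03312 + 0.02158 = 0.05470 L, so [C6H5O-] = 0.004660/0.05470 = 0.08519 M.
Kb = Kw/Ka = 1.0e-14 / 1.0 x 10^-10 = 0.000100.
[OH^-] = sqrt(Kb x [C6H5O-]) = sqrt(0.000100 x 0.08519) = 0.00292 M.
pOH = 2.53, so pH = 14.00 - 2.53 = 11.47.

11.47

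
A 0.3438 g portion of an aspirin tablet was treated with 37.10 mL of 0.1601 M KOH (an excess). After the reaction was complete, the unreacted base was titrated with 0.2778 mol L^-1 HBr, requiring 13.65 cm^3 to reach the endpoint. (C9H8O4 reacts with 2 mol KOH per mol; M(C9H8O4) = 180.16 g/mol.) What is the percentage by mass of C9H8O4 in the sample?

Total n(KOH) added = 0.1601 x 0.03710 = 0.005940 mol.
n(HBr) used = 0.2778 x 0.01365 = 0.003792 mol, which equals the excess n(KOH).
So n(KOH) consumed by the sample = 0.005940 - 0.003792 = 0.002148 mol.
n(C9H8O4) = 0.002148 / 2 = 0.001074 mol.
mass C9H8O4 = 0.001074 x 180.16 = 0.1935 g, so %C9H8O4 = 0.1935/0.3438 x 100 = 56.3%.

56.3%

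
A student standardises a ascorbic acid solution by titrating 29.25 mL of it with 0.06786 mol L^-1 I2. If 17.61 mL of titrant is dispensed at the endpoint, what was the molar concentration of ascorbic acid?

n(I2) = 0.06786 x 0.01761 = 0.001195 mol.
From the balanced equation, 1 mol I2 reacts with 1 mol ascorbic acid, so n(ascorbic acid) = 0.001195 x 1/1 = 0.001195 mol.
[ascorbic acid] = 0.001195 / 0.02925 L = 0.0409 M.

0.0409 M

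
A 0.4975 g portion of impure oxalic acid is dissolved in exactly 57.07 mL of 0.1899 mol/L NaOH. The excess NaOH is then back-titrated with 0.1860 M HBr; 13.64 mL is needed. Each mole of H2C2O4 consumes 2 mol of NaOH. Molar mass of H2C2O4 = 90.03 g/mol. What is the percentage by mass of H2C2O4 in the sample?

Total n(NaOH) added = 0.1899 x 0.05707 = 0.01084 mol.
n(HBr) used = 0.1860 x 0.01364 = 0.002537 mol, which equals the excess n(NaOH).
So n(NaOH) consumed by the sample = 0.01084 - 0.002537 = 0.008301 mol.
n(H2C2O4) = 0.008301 / 2 = 0.004150 mol.
mass H2C2O4 = 0.004150 x 90.03 = 0.3736 g, so %H2C2O4 = 0.3736/0.4975 x 100 = 75.1%.

75.1%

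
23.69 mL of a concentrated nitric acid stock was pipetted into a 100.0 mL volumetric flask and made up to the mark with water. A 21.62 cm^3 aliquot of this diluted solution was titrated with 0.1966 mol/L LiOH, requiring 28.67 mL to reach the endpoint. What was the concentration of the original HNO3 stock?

1.10 M

n(LiOH) = 0.1966 x 0.02867 = 0.005637 mol.
n(HNO3) in the aliquot = 0.005637 mol.
[diluted HNO3] = 0.005637 / 0.02162 = 0.2607 M.
Dilution factor = 100.0/23.69 = 4.221, so [stock] = 0.2607 x 4.221 = 1.10 M.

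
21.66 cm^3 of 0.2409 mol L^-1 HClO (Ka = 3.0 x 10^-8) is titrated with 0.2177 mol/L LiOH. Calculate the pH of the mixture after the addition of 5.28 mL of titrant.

Initial n(HClO) = 0.2409 x 0.02166 = 0.005218 mol.
n(LiOH) added = 0.2177 x 0.005280 = 0.001149 mol, converting that many moles of HClO to ClO-.
Remaining n(HClO) = 0.004068 mol; n(ClO-) = 0.001149 mol.
By Henderson-Hasselbalch, pH = pKa + log([A^-]/[HA]) = 7.52 + log(0.001149/0.004068) = 7.52 + (-0.55) = 6.97.

6.97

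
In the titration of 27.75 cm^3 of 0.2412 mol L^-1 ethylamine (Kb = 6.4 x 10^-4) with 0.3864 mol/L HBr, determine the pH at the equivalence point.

n(C2H5NH2) = 0.2412 x 0.02775 = 0.006693 mol; V(HBr) at equivalence = 0.006693/0.3864 = 0.01732 L.
At equivalence the base is fully converted to C2H5NH3+; total volume = 0.04507 L, so [C2H5NH3+] = 0.006693/0.04507 = 0.1485 M.
Ka(C2H5NH3+) = Kw/Kb = 1.0e-14 / 6.4 x 10^-4 = 1.56e-11.
[H^+] = sqrt(Ka x [C2H5NH3+]) = sqrt(1.56e-11 x 0.1485) = 1.52e-6 M.
pH = -log(1.52e-6) = 5.82.

5.82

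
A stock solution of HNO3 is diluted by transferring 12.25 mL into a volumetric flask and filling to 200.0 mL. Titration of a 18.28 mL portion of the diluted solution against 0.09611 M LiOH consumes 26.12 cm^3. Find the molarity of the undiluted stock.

2.24 M

n(LiOH) = 0.09611 x 0.02612 = 0.002510 mol.
n(HNO3) in the aliquot = 0.002510 mol.
[diluted HNO3] = 0.002510 / 0.01828 = 0.1373 M.
Dilution factor = 200.0/12.25 = 16.33, so [stock] = 0.1373 x 16.33 = 2.24 M.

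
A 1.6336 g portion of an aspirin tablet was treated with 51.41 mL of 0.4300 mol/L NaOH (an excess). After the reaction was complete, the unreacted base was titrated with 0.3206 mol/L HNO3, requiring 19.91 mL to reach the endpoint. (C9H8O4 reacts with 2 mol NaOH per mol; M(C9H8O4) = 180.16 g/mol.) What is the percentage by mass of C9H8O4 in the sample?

Total n(NaOH) added = 0.4300 x 0.05141 = 0.02211 mol.
n(HNO3) used = 0.3206 x 0.01991 = 0.006383 mol, which equals the excess n(NaOH).
So n(NaOH) consumed by the sample = 0.02211 - 0.006383 = 0.01572 mol.
n(C9H8O4) = 0.01572 / 2 = 0.007862 mol.
mass C9H8O4 = 0.007862 x 180.16 = 1.416 g, so %C9H8O4 = 1.416/1.6336 x 100 = 86.7%.

86.7%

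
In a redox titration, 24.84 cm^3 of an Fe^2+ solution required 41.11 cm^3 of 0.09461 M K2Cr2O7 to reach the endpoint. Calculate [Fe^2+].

n(K2Cr2O7) = 0.09461 x 0.04111 = 0.003889 mol.
From the balanced equation, 1 mol K2Cr2O7 reacts with 6 mol Fe^2+, so n(Fe^2+) = 0.003889 x 6/1 = 0.02334 mol.
[Fe^2+] = 0.02334 / 0.02484 L = 0.939 M.

0.939 M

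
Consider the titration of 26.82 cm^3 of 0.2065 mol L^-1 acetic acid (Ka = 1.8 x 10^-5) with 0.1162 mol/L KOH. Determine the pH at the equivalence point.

8.81

n(CH3COOH) = 0.2065 x 0.02682 = 0.005538 mol; V(KOH) at equivalence = 0.005538/0.1162 = 0.04766 L.
At equivalence all the acid is converted to CH3COO-; total volume = 0.02682 + 0.04766 = 0.07448 L, so [CH3COO-] = 0.005538/0.07448 = 0.07436 M.
Kb = Kw/Ka = 1.0e-14 / 1.8 x 10^-5 = 5.56e-10.
[OH^-] = sqrt(Kb x [CH3COO-]) = sqrt(5.56e-10 x 0.07436) = 6.43e-6 M.
pOH = 5.19, so pH = 14.00 - 5.19 = 8.81.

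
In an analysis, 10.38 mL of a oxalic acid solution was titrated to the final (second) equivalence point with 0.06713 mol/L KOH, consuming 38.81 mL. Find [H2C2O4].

n(KOH) = 0.06713 x 0.03881 = 0.002605 mol.
At the final (second) equivalence point, 2 mol OH^- react per mol H2C2O4, so n(H2C2O4) = 0.002605 / 2 = 0.001303 mol.
[H2C2O4] = 0.001303 / 0.01038 L = 0.125 M.

0.125 M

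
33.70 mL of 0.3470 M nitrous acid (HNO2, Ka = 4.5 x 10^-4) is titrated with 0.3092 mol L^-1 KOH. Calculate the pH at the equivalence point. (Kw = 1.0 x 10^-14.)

n(HNO2) = 0.3470 x 0.03370 = 0.01169 mol; V(KOH) at equivalence = 0.01169/0.3092 = 0.03782 L.
At equivalence all the acid is converted to NO2-; total volume = 0.03370 + 0.03782 = 0.07152 L, so [NO2-] = 0.01169/0.07152 = 0.1635 M.
Kb = Kw/Ka = 1.0e-14 / 4.5 x 10^-4 = 2.22e-11.
[OH^-] = sqrt(Kb x [NO2-]) = sqrt(2.22e-11 x 0.1635) = 1.91e-6 M.
pOH = 5.72, so pH = 14.00 - 5.72 = 8.28.

8.28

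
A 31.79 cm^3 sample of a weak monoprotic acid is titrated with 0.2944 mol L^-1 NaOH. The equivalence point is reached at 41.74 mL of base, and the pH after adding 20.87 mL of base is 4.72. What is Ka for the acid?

20.87 mL is half of the equivalence volume, so this is the half-equivalence point where [HA] = [A^-].
At half-equivalence pH = pKa, so pKa = 4.72.
Ka = 10^(-4.72) = 1.9 x 10^-5.

1.9 x 10^-5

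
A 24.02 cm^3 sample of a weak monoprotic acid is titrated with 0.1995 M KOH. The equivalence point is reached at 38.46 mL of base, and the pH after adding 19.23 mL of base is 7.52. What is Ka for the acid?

3.0 x 10^-8

19.23 mL is half of the equivalence volume, so this is the half-equivalence point where [HA] = [A^-].
At half-equivalence pH = pKa, so pKa = 7.52.
Ka = 10^(-7.52) = 3.0 x 10^-8.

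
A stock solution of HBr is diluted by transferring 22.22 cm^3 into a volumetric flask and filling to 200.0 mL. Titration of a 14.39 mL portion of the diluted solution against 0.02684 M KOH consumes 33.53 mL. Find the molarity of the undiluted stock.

0.563 M

n(KOH) = 0.02684 x 0.03353 = 0.0008999 mol.
n(HBr) in the aliquot = 0.0008999 mol.
[diluted HBr] = 0.0008999 / 0.01439 = 0.06254 M.
Dilution factor = 200.0/22.22 = 9.001, so [stock] = 0.06254 x 9.001 = 0.563 M.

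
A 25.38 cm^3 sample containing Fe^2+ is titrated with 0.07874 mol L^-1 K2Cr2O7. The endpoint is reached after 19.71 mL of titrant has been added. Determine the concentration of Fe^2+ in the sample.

0.367 M

n(K2Cr2O7) = 0.07874 x 0.01971 = 0.001552 mol.
From the balanced equation, 1 mol K2Cr2O7 reacts with 6 mol Fe^2+, so n(Fe^2+) = 0.001552 x 6/1 = 0.009312 mol.
[Fe^2+] = 0.009312 / 0.02538 L = 0.367 M.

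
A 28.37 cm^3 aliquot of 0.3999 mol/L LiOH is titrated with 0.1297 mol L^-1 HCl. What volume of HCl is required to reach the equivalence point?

n(LiOH) = 0.3999 mol/L x 0.02837 L = 0.01135 mol.
At equivalence n(HCl) = n(LiOH) = 0.01135 mol.
V(HCl) = 0.01135 / 0.1297 = 0.08747 L = 87.5 mL.

87.5 mL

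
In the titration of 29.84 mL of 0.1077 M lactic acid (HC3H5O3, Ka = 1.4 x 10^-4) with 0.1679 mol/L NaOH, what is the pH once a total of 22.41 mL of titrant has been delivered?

n(acid) = 0.1077 x 0.02984 = 0.003214 mol; n(NaOH) added = 0.1679 x 0.02241 = 0.003763 mol.
Base is in excess by 0.003763 - 0.003214 = 0.0005489 mol in a total volume of 0.05225 L.
[OH^-] = 0.0005489/0.05225 = 0.01050 M, so pOH = 1.98 and pH = 14.00 - 1.98 = 12.02.

12.02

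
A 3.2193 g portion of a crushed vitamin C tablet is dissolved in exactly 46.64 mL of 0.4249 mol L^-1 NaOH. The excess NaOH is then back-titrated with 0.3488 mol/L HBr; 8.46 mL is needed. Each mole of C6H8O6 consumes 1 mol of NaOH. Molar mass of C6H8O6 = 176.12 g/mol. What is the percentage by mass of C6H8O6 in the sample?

Total n(NaOH) added = 0.4249 x 0.04664 = 0.01982 mol.
n(HBr) used = 0.3488 x 0.008460 = 0.002951 mol, which equals the excess n(NaOH).
So n(NaOH) consumed by the sample = 0.01982 - 0.002951 = 0.01687 mol.
n(C6H8O6) = 0.01687 / 1 = 0.01687 mol.
mass C6H8O6 = 0.01687 x 176.12 = 2.971 g, so %C6H8O6 = 2.971/3.2193 x 100 = 92.3%.

92.3%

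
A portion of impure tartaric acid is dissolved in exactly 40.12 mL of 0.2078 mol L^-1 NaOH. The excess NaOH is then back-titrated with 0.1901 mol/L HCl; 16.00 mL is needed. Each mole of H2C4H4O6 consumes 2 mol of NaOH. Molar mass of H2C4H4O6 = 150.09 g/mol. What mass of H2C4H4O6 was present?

Total n(NaOH) added = 0.2078 x 0.04012 = 0.008337 mol.
n(HCl) used = 0.1901 x 0.01600 = 0.003042 mol, which equals the excess n(NaOH).
So n(NaOH) consumed by the sample = 0.008337 - 0.003042 = 0.005295 mol.
n(H2C4H4O6) = 0.005295 / 2 = 0.002648 mol.
mass = 0.002648 mol x 150.09 g/mol = 0.397 g.

0.397 g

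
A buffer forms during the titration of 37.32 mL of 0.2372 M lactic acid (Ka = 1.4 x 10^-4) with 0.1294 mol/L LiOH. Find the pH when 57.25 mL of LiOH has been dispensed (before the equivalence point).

4.56

Initial n(HC3H5O3) = 0.2372 x 0.03732 = 0.008852 mol.
n(LiOH) added = 0.1294 x 0.05725 = 0.007408 mol, converting that many moles of HC3H5O3 to C3H5O3-.
Remaining n(HC3H5O3) = 0.001444 mol; n(C3H5O3-) = 0.007408 mol.
By Henderson-Hasselbalch, pH = pKa + log([A^-]/[HA]) = 3.85 + log(0.007408/0.001444) = 3.85 + (+0.71) = 4.56.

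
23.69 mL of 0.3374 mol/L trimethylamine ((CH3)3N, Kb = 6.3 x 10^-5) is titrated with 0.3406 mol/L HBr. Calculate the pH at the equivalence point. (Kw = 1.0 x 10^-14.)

n((CH3)3N) = 0.3374 x 0.02369 = 0.007993 mol; V(HBr) at equivalence = 0.007993/0.3406 = 0.02347 L.
At equivalence the base is fully converted to (CH3)3NH+; total volume = 0.04716 L, so [(CH3)3NH+] = 0.007993/0.04716 = 0.1695 M.
Ka((CH3)3NH+) = Kw/Kb = 1.0e-14 / 6.3 x 10^-5 = 1.59e-10.
[H^+] = sqrt(Ka x [(CH3)3NH+]) = sqrt(1.59e-10 x 0.1695) = 5.19e-6 M.
pH = -log(5.19e-6) = 5.29.

5.29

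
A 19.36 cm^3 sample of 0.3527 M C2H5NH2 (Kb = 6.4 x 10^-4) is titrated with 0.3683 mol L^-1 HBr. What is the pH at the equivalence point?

5.78

n(C2H5NH2) = 0.3527 x 0.01936 = 0.006828 mol; V(HBr) at equivalence = 0.006828/0.3683 = 0.01854 L.
At equivalence the base is fully converted to C2H5NH3+; total volume = 0.03790 L, so [C2H5NH3+] = 0.006828/0.03790 = 0.1802 M.
Ka(C2H5NH3+) = Kw/Kb = 1.0e-14 / 6.4 x 10^-4 = 1.56e-11.
[H^+] = sqrt(Ka x [C2H5NH3+]) = sqrt(1.56e-11 x 0.1802) = 1.68e-6 M.
pH = -log(1.68e-6) = 5.78.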